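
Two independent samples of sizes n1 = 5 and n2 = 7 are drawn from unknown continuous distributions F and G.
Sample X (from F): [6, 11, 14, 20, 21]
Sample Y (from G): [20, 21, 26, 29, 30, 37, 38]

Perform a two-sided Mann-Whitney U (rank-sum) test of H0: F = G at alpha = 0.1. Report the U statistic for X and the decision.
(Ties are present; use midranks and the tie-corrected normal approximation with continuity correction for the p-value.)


Step 1: Combine and sort all 12 observations; assign midranks.
sorted (value, group): (6,X), (11,X), (14,X), (20,X), (20,Y), (21,X), (21,Y), (26,Y), (29,Y), (30,Y), (37,Y), (38,Y)
ranks: 6->1, 11->2, 14->3, 20->4.5, 20->4.5, 21->6.5, 21->6.5, 26->8, 29->9, 30->10, 37->11, 38->12
Step 2: Rank sum for X: R1 = 1 + 2 + 3 + 4.5 + 6.5 = 17.
Step 3: U_X = R1 - n1(n1+1)/2 = 17 - 5*6/2 = 17 - 15 = 2.
       U_Y = n1*n2 - U_X = 35 - 2 = 33.
Step 4: Ties are present, so use the tie-corrected normal approximation (with continuity correction) for the p-value.
Step 5: p-value = 0.014503; compare to alpha = 0.1. reject H0.

U_X = 2, p = 0.014503, reject H0 at alpha = 0.1.


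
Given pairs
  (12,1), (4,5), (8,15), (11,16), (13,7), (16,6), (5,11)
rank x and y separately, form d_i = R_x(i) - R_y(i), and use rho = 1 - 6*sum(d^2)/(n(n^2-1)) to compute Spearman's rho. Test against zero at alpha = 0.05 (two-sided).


Step 1: Rank x and y separately (midranks; no ties here).
rank(x): 12->5, 4->1, 8->3, 11->4, 13->6, 16->7, 5->2
rank(y): 1->1, 5->2, 15->6, 16->7, 7->4, 6->3, 11->5
Step 2: d_i = R_x(i) - R_y(i); compute d_i^2.
  (5-1)^2=16, (1-2)^2=1, (3-6)^2=9, (4-7)^2=9, (6-4)^2=4, (7-3)^2=16, (2-5)^2=9
sum(d^2) = 64.
Step 3: rho = 1 - 6*64 / (7*(7^2 - 1)) = 1 - 384/336 = -0.142857.
Step 4: Under H0, t = rho * sqrt((n-2)/(1-rho^2)) = -0.3227 ~ t(5).
Step 5: Two-sided p-value from the t-distribution with 5 df = 0.759945.
Step 6: alpha = 0.05. fail to reject H0.

rho = -0.1429, p = 0.759945, fail to reject H0 at alpha = 0.05.


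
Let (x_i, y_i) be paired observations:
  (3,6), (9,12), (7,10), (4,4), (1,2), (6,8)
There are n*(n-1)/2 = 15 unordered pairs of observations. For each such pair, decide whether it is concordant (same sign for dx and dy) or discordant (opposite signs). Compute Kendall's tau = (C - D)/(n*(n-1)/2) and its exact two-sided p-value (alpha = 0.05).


Step 1: Enumerate the 15 unordered pairs (i,j) with i<j and classify each by sign(x_j-x_i) * sign(y_j-y_i).
  (1,2):dx=+6,dy=+6->C; (1,3):dx=+4,dy=+4->C; (1,4):dx=+1,dy=-2->D; (1,5):dx=-2,dy=-4->C
  (1,6):dx=+3,dy=+2->C; (2,3):dx=-2,dy=-2->C; (2,4):dx=-5,dy=-8->C; (2,5):dx=-8,dy=-10->C
  (2,6):dx=-3,dy=-4->C; (3,4):dx=-3,dy=-6->C; (3,5):dx=-6,dy=-8->C; (3,6):dx=-1,dy=-2->C
  (4,5):dx=-3,dy=-2->C; (4,6):dx=+2,dy=+4->C; (5,6):dx=+5,dy=+6->C
Step 2: C = 14, D = 1, total pairs = 15.
Step 3: tau = (C - D)/(n(n-1)/2) = (14 - 1)/15 = 0.866667.
Step 4: Exact two-sided p-value (enumerate n! = 720 permutations of y under H0): p = 0.016667.
Step 5: alpha = 0.05. reject H0.

tau_b = 0.8667 (C=14, D=1), p = 0.016667, reject H0.


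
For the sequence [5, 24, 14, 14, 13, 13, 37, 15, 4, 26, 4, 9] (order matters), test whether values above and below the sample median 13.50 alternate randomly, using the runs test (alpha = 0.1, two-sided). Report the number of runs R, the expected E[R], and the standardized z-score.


Step 1: Compute median = 13.50; label A = above, B = below.
Labels in order: BAAABBAABABB  (n_A = 6, n_B = 6)
Step 2: Count runs R = 7.
Step 3: Under H0 (random ordering), E[R] = 2*n_A*n_B/(n_A+n_B) + 1 = 2*6*6/12 + 1 = 7.0000.
        Var[R] = 2*n_A*n_B*(2*n_A*n_B - n_A - n_B) / ((n_A+n_B)^2 * (n_A+n_B-1)) = 4320/1584 = 2.7273.
        SD[R] = 1.6514.
Step 4: R = E[R], so z = 0 with no continuity correction.
Step 5: Two-sided p-value via normal approximation = 2*(1 - Phi(|z|)) = 1.000000.
Step 6: alpha = 0.1. fail to reject H0.

R = 7, z = 0.0000, p = 1.000000, fail to reject H0.


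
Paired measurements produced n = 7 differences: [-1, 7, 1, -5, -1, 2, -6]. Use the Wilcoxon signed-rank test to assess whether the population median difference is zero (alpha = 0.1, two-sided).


Step 1: Drop any zero differences (none here) and take |d_i|.
|d| = [1, 7, 1, 5, 1, 2, 6]
Step 2: Midrank |d_i| (ties get averaged ranks).
ranks: |1|->2, |7|->7, |1|->2, |5|->5, |1|->2, |2|->4, |6|->6
Step 3: Attach original signs; sum ranks with positive sign and with negative sign.
W+ = 7 + 2 + 4 = 13
W- = 2 + 5 + 2 + 6 = 15
(Check: W+ + W- = 28 should equal n(n+1)/2 = 28.)
Step 4: Test statistic W = min(W+, W-) = 13.
Step 5: Ties in |d|, so use the tie-corrected normal approximation.
        E[W] = n(n+1)/4 = 7*8/4 = 14.
        Tie groups: |d|=1 (t=3); sum(t^3 - t) = 24.
        Var[W] = n(n+1)(2n+1)/24 - sum(t^3-t)/48 = 840/24 - 24/48 = 34.5.
        z = (W - E[W]) / sqrt(Var[W]) = (13 - 14) / 5.8737 = -0.1703.
        Two-sided p = 2*Phi(z) = 0.864813.
Step 6: alpha = 0.1. fail to reject H0.

W+ = 13, W- = 15, W = min = 13, p = 0.864813, fail to reject H0.


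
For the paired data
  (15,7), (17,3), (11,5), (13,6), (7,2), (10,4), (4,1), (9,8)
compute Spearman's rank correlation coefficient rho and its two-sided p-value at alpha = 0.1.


Step 1: Rank x and y separately (midranks; no ties here).
rank(x): 15->7, 17->8, 11->5, 13->6, 7->2, 10->4, 4->1, 9->3
rank(y): 7->7, 3->3, 5->5, 6->6, 2->2, 4->4, 1->1, 8->8
Step 2: d_i = R_x(i) - R_y(i); compute d_i^2.
  (7-7)^2=0, (8-3)^2=25, (5-5)^2=0, (6-6)^2=0, (2-2)^2=0, (4-4)^2=0, (1-1)^2=0, (3-8)^2=25
sum(d^2) = 50.
Step 3: rho = 1 - 6*50 / (8*(8^2 - 1)) = 1 - 300/504 = 0.404762.
Step 4: Under H0, t = rho * sqrt((n-2)/(1-rho^2)) = 1.0842 ~ t(6).
Step 5: Two-sided p-value from the t-distribution with 6 df = 0.319889.
Step 6: alpha = 0.1. fail to reject H0.

rho = 0.4048, p = 0.319889, fail to reject H0 at alpha = 0.1.


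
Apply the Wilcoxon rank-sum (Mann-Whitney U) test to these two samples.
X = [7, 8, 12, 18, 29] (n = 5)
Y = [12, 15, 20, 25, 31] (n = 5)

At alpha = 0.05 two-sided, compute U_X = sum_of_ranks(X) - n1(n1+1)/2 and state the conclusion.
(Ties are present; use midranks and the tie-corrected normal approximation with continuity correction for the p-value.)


Step 1: Combine and sort all 10 observations; assign midranks.
sorted (value, group): (7,X), (8,X), (12,X), (12,Y), (15,Y), (18,X), (20,Y), (25,Y), (29,X), (31,Y)
ranks: 7->1, 8->2, 12->3.5, 12->3.5, 15->5, 18->6, 20->7, 25->8, 29->9, 31->10
Step 2: Rank sum for X: R1 = 1 + 2 + 3.5 + 6 + 9 = 21.5.
Step 3: U_X = R1 - n1(n1+1)/2 = 21.5 - 5*6/2 = 21.5 - 15 = 6.5.
       U_Y = n1*n2 - U_X = 25 - 6.5 = 18.5.
Step 4: Ties are present, so use the tie-corrected normal approximation (with continuity correction) for the p-value.
Step 5: p-value = 0.249153; compare to alpha = 0.05. fail to reject H0.

U_X = 6.5, p = 0.249153, fail to reject H0 at alpha = 0.05.


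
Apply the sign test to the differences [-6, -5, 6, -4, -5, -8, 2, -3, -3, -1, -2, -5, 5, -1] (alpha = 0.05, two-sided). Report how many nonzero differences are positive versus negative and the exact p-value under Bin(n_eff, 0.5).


Step 1: Discard zero differences. Original n = 14; n_eff = number of nonzero differences = 14.
Nonzero differences (with sign): -6, -5, +6, -4, -5, -8, +2, -3, -3, -1, -2, -5, +5, -1
Step 2: Count signs: positive = 3, negative = 11.
Step 3: Under H0: P(positive) = 0.5, so the number of positives S ~ Bin(14, 0.5).
Step 4: Two-sided exact p-value = sum of Bin(14,0.5) probabilities at or below the observed probability = 0.057373.
Step 5: alpha = 0.05. fail to reject H0.

n_eff = 14, pos = 3, neg = 11, p = 0.057373, fail to reject H0.


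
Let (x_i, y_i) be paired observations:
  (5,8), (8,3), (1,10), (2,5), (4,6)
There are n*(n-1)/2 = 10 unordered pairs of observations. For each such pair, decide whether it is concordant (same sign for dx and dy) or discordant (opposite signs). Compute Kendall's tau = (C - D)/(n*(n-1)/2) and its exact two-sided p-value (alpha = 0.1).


Step 1: Enumerate the 10 unordered pairs (i,j) with i<j and classify each by sign(x_j-x_i) * sign(y_j-y_i).
  (1,2):dx=+3,dy=-5->D; (1,3):dx=-4,dy=+2->D; (1,4):dx=-3,dy=-3->C; (1,5):dx=-1,dy=-2->C
  (2,3):dx=-7,dy=+7->D; (2,4):dx=-6,dy=+2->D; (2,5):dx=-4,dy=+3->D; (3,4):dx=+1,dy=-5->D
  (3,5):dx=+3,dy=-4->D; (4,5):dx=+2,dy=+1->C
Step 2: C = 3, D = 7, total pairs = 10.
Step 3: tau = (C - D)/(n(n-1)/2) = (3 - 7)/10 = -0.400000.
Step 4: Exact two-sided p-value (enumerate n! = 120 permutations of y under H0): p = 0.483333.
Step 5: alpha = 0.1. fail to reject H0.

tau_b = -0.4000 (C=3, D=7), p = 0.483333, fail to reject H0.


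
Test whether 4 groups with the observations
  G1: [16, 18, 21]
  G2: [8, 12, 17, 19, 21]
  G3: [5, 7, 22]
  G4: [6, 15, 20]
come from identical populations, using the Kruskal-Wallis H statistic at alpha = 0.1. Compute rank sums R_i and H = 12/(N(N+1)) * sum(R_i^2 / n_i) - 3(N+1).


Step 1: Combine all N = 14 observations and assign midranks.
sorted (value, group, rank): (5,G3,1), (6,G4,2), (7,G3,3), (8,G2,4), (12,G2,5), (15,G4,6), (16,G1,7), (17,G2,8), (18,G1,9), (19,G2,10), (20,G4,11), (21,G1,12.5), (21,G2,12.5), (22,G3,14)
Step 2: Sum ranks within each group.
R_1 = 28.5 (n_1 = 3)
R_2 = 39.5 (n_2 = 5)
R_3 = 18 (n_3 = 3)
R_4 = 19 (n_4 = 3)
Step 3: H = 12/(N(N+1)) * sum(R_i^2/n_i) - 3(N+1)
     = 12/(14*15) * (28.5^2/3 + 39.5^2/5 + 18^2/3 + 19^2/3) - 3*15
     = 0.057143 * 811.133 - 45
     = 1.350476.
Step 4: Ties present; correction factor C = 1 - 6/(14^3 - 14) = 0.997802. Corrected H = 1.350476 / 0.997802 = 1.353451.
Step 5: Under H0, H ~ chi^2(3); p-value = 0.716481.
Step 6: alpha = 0.1. fail to reject H0.

H = 1.3535, df = 3, p = 0.716481, fail to reject H0.


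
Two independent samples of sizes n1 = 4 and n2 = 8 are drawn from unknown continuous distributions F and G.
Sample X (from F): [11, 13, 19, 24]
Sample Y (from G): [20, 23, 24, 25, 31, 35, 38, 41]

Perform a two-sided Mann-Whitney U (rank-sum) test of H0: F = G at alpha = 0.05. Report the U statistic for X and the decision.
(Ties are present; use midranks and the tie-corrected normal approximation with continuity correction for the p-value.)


Step 1: Combine and sort all 12 observations; assign midranks.
sorted (value, group): (11,X), (13,X), (19,X), (20,Y), (23,Y), (24,X), (24,Y), (25,Y), (31,Y), (35,Y), (38,Y), (41,Y)
ranks: 11->1, 13->2, 19->3, 20->4, 23->5, 24->6.5, 24->6.5, 25->8, 31->9, 35->10, 38->11, 41->12
Step 2: Rank sum for X: R1 = 1 + 2 + 3 + 6.5 = 12.5.
Step 3: U_X = R1 - n1(n1+1)/2 = 12.5 - 4*5/2 = 12.5 - 10 = 2.5.
       U_Y = n1*n2 - U_X = 32 - 2.5 = 29.5.
Step 4: Ties are present, so use the tie-corrected normal approximation (with continuity correction) for the p-value.
Step 5: p-value = 0.026980; compare to alpha = 0.05. reject H0.

U_X = 2.5, p = 0.026980, reject H0 at alpha = 0.05.


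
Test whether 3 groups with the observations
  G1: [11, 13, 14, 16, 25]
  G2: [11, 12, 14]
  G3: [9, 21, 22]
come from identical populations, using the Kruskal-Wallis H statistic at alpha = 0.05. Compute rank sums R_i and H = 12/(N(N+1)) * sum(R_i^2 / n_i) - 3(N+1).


Step 1: Combine all N = 11 observations and assign midranks.
sorted (value, group, rank): (9,G3,1), (11,G1,2.5), (11,G2,2.5), (12,G2,4), (13,G1,5), (14,G1,6.5), (14,G2,6.5), (16,G1,8), (21,G3,9), (22,G3,10), (25,G1,11)
Step 2: Sum ranks within each group.
R_1 = 33 (n_1 = 5)
R_2 = 13 (n_2 = 3)
R_3 = 20 (n_3 = 3)
Step 3: H = 12/(N(N+1)) * sum(R_i^2/n_i) - 3(N+1)
     = 12/(11*12) * (33^2/5 + 13^2/3 + 20^2/3) - 3*12
     = 0.090909 * 407.467 - 36
     = 1.042424.
Step 4: Ties present; correction factor C = 1 - 12/(11^3 - 11) = 0.990909. Corrected H = 1.042424 / 0.990909 = 1.051988.
Step 5: Under H0, H ~ chi^2(2); p-value = 0.590968.
Step 6: alpha = 0.05. fail to reject H0.

H = 1.0520, df = 2, p = 0.590968, fail to reject H0.


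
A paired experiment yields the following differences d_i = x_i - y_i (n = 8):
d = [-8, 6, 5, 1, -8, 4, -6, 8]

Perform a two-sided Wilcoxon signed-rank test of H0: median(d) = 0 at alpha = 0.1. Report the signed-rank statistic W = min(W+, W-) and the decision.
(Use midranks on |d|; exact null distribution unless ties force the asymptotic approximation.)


Step 1: Drop any zero differences (none here) and take |d_i|.
|d| = [8, 6, 5, 1, 8, 4, 6, 8]
Step 2: Midrank |d_i| (ties get averaged ranks).
ranks: |8|->7, |6|->4.5, |5|->3, |1|->1, |8|->7, |4|->2, |6|->4.5, |8|->7
Step 3: Attach original signs; sum ranks with positive sign and with negative sign.
W+ = 4.5 + 3 + 1 + 2 + 7 = 17.5
W- = 7 + 7 + 4.5 = 18.5
(Check: W+ + W- = 36 should equal n(n+1)/2 = 36.)
Step 4: Test statistic W = min(W+, W-) = 17.5.
Step 5: Ties in |d|, so use the tie-corrected normal approximation.
        E[W] = n(n+1)/4 = 8*9/4 = 18.
        Tie groups: |d|=6 (t=2), |d|=8 (t=3); sum(t^3 - t) = 30.
        Var[W] = n(n+1)(2n+1)/24 - sum(t^3-t)/48 = 1224/24 - 30/48 = 50.375.
        z = (W - E[W]) / sqrt(Var[W]) = (17.5 - 18) / 7.0975 = -0.0704.
        Two-sided p = 2*Phi(z) = 0.943838.
Step 6: alpha = 0.1. fail to reject H0.

W+ = 17.5, W- = 18.5, W = min = 17.5, p = 0.943838, fail to reject H0.


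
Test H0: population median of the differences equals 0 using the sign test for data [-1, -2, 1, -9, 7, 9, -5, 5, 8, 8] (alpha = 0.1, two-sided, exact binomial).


Step 1: Discard zero differences. Original n = 10; n_eff = number of nonzero differences = 10.
Nonzero differences (with sign): -1, -2, +1, -9, +7, +9, -5, +5, +8, +8
Step 2: Count signs: positive = 6, negative = 4.
Step 3: Under H0: P(positive) = 0.5, so the number of positives S ~ Bin(10, 0.5).
Step 4: Two-sided exact p-value = sum of Bin(10,0.5) probabilities at or below the observed probability = 0.753906.
Step 5: alpha = 0.1. fail to reject H0.

n_eff = 10, pos = 6, neg = 4, p = 0.753906, fail to reject H0.


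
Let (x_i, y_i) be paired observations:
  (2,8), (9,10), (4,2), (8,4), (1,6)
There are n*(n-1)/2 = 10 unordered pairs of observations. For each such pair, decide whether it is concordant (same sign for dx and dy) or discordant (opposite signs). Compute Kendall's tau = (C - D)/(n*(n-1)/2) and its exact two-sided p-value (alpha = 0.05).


Step 1: Enumerate the 10 unordered pairs (i,j) with i<j and classify each by sign(x_j-x_i) * sign(y_j-y_i).
  (1,2):dx=+7,dy=+2->C; (1,3):dx=+2,dy=-6->D; (1,4):dx=+6,dy=-4->D; (1,5):dx=-1,dy=-2->C
  (2,3):dx=-5,dy=-8->C; (2,4):dx=-1,dy=-6->C; (2,5):dx=-8,dy=-4->C; (3,4):dx=+4,dy=+2->C
  (3,5):dx=-3,dy=+4->D; (4,5):dx=-7,dy=+2->D
Step 2: C = 6, D = 4, total pairs = 10.
Step 3: tau = (C - D)/(n(n-1)/2) = (6 - 4)/10 = 0.200000.
Step 4: Exact two-sided p-value (enumerate n! = 120 permutations of y under H0): p = 0.816667.
Step 5: alpha = 0.05. fail to reject H0.

tau_b = 0.2000 (C=6, D=4), p = 0.816667, fail to reject H0.


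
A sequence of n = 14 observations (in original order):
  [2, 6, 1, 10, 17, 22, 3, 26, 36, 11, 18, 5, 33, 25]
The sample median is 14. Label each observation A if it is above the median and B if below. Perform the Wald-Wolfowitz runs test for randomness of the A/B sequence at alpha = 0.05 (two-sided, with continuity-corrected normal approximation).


Step 1: Compute median = 14; label A = above, B = below.
Labels in order: BBBBAABAABABAA  (n_A = 7, n_B = 7)
Step 2: Count runs R = 8.
Step 3: Under H0 (random ordering), E[R] = 2*n_A*n_B/(n_A+n_B) + 1 = 2*7*7/14 + 1 = 8.0000.
        Var[R] = 2*n_A*n_B*(2*n_A*n_B - n_A - n_B) / ((n_A+n_B)^2 * (n_A+n_B-1)) = 8232/2548 = 3.2308.
        SD[R] = 1.7974.
Step 4: R = E[R], so z = 0 with no continuity correction.
Step 5: Two-sided p-value via normal approximation = 2*(1 - Phi(|z|)) = 1.000000.
Step 6: alpha = 0.05. fail to reject H0.

R = 8, z = 0.0000, p = 1.000000, fail to reject H0.


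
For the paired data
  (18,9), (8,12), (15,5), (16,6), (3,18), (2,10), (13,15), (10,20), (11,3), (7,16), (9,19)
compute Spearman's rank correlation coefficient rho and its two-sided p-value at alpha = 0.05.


Step 1: Rank x and y separately (midranks; no ties here).
rank(x): 18->11, 8->4, 15->9, 16->10, 3->2, 2->1, 13->8, 10->6, 11->7, 7->3, 9->5
rank(y): 9->4, 12->6, 5->2, 6->3, 18->9, 10->5, 15->7, 20->11, 3->1, 16->8, 19->10
Step 2: d_i = R_x(i) - R_y(i); compute d_i^2.
  (11-4)^2=49, (4-6)^2=4, (9-2)^2=49, (10-3)^2=49, (2-9)^2=49, (1-5)^2=16, (8-7)^2=1, (6-11)^2=25, (7-1)^2=36, (3-8)^2=25, (5-10)^2=25
sum(d^2) = 328.
Step 3: rho = 1 - 6*328 / (11*(11^2 - 1)) = 1 - 1968/1320 = -0.490909.
Step 4: Under H0, t = rho * sqrt((n-2)/(1-rho^2)) = -1.6904 ~ t(9).
Step 5: Two-sided p-value from the t-distribution with 9 df = 0.125204.
Step 6: alpha = 0.05. fail to reject H0.

rho = -0.4909, p = 0.125204, fail to reject H0 at alpha = 0.05.


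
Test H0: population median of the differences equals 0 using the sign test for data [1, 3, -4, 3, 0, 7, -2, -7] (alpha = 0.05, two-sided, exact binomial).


Step 1: Discard zero differences. Original n = 8; n_eff = number of nonzero differences = 7.
Nonzero differences (with sign): +1, +3, -4, +3, +7, -2, -7
Step 2: Count signs: positive = 4, negative = 3.
Step 3: Under H0: P(positive) = 0.5, so the number of positives S ~ Bin(7, 0.5).
Step 4: Two-sided exact p-value = sum of Bin(7,0.5) probabilities at or below the observed probability = 1.000000.
Step 5: alpha = 0.05. fail to reject H0.

n_eff = 7, pos = 4, neg = 3, p = 1.000000, fail to reject H0.


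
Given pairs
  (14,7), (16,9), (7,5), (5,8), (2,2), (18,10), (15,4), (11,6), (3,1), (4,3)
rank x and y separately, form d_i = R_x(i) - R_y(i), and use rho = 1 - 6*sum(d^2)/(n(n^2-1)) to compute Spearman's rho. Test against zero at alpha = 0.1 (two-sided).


Step 1: Rank x and y separately (midranks; no ties here).
rank(x): 14->7, 16->9, 7->5, 5->4, 2->1, 18->10, 15->8, 11->6, 3->2, 4->3
rank(y): 7->7, 9->9, 5->5, 8->8, 2->2, 10->10, 4->4, 6->6, 1->1, 3->3
Step 2: d_i = R_x(i) - R_y(i); compute d_i^2.
  (7-7)^2=0, (9-9)^2=0, (5-5)^2=0, (4-8)^2=16, (1-2)^2=1, (10-10)^2=0, (8-4)^2=16, (6-6)^2=0, (2-1)^2=1, (3-3)^2=0
sum(d^2) = 34.
Step 3: rho = 1 - 6*34 / (10*(10^2 - 1)) = 1 - 204/990 = 0.793939.
Step 4: Under H0, t = rho * sqrt((n-2)/(1-rho^2)) = 3.6934 ~ t(8).
Step 5: Two-sided p-value from the t-distribution with 8 df = 0.006100.
Step 6: alpha = 0.1. reject H0.

rho = 0.7939, p = 0.006100, reject H0 at alpha = 0.1.


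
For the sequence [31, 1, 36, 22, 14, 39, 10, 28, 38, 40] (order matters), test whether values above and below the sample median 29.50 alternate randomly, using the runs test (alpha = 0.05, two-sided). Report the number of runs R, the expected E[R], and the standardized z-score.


Step 1: Compute median = 29.50; label A = above, B = below.
Labels in order: ABABBABBAA  (n_A = 5, n_B = 5)
Step 2: Count runs R = 7.
Step 3: Under H0 (random ordering), E[R] = 2*n_A*n_B/(n_A+n_B) + 1 = 2*5*5/10 + 1 = 6.0000.
        Var[R] = 2*n_A*n_B*(2*n_A*n_B - n_A - n_B) / ((n_A+n_B)^2 * (n_A+n_B-1)) = 2000/900 = 2.2222.
        SD[R] = 1.4907.
Step 4: Continuity-corrected z = (R - 0.5 - E[R]) / SD[R] = (7 - 0.5 - 6.0000) / 1.4907 = 0.3354.
Step 5: Two-sided p-value via normal approximation = 2*(1 - Phi(|z|)) = 0.737316.
Step 6: alpha = 0.05. fail to reject H0.

R = 7, z = 0.3354, p = 0.737316, fail to reject H0.


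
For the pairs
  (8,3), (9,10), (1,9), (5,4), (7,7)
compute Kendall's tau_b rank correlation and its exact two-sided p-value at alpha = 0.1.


Step 1: Enumerate the 10 unordered pairs (i,j) with i<j and classify each by sign(x_j-x_i) * sign(y_j-y_i).
  (1,2):dx=+1,dy=+7->C; (1,3):dx=-7,dy=+6->D; (1,4):dx=-3,dy=+1->D; (1,5):dx=-1,dy=+4->D
  (2,3):dx=-8,dy=-1->C; (2,4):dx=-4,dy=-6->C; (2,5):dx=-2,dy=-3->C; (3,4):dx=+4,dy=-5->D
  (3,5):dx=+6,dy=-2->D; (4,5):dx=+2,dy=+3->C
Step 2: C = 5, D = 5, total pairs = 10.
Step 3: tau = (C - D)/(n(n-1)/2) = (5 - 5)/10 = 0.000000.
Step 4: Exact two-sided p-value (enumerate n! = 120 permutations of y under H0): p = 1.000000.
Step 5: alpha = 0.1. fail to reject H0.

tau_b = 0.0000 (C=5, D=5), p = 1.000000, fail to reject H0.


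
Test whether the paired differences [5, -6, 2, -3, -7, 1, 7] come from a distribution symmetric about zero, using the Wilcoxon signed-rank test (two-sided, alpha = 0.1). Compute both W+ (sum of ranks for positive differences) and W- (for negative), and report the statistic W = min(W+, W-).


Step 1: Drop any zero differences (none here) and take |d_i|.
|d| = [5, 6, 2, 3, 7, 1, 7]
Step 2: Midrank |d_i| (ties get averaged ranks).
ranks: |5|->4, |6|->5, |2|->2, |3|->3, |7|->6.5, |1|->1, |7|->6.5
Step 3: Attach original signs; sum ranks with positive sign and with negative sign.
W+ = 4 + 2 + 1 + 6.5 = 13.5
W- = 5 + 3 + 6.5 = 14.5
(Check: W+ + W- = 28 should equal n(n+1)/2 = 28.)
Step 4: Test statistic W = min(W+, W-) = 13.5.
Step 5: Ties in |d|, so use the tie-corrected normal approximation.
        E[W] = n(n+1)/4 = 7*8/4 = 14.
        Tie groups: |d|=7 (t=2); sum(t^3 - t) = 6.
        Var[W] = n(n+1)(2n+1)/24 - sum(t^3-t)/48 = 840/24 - 6/48 = 34.875.
        z = (W - E[W]) / sqrt(Var[W]) = (13.5 - 14) / 5.9055 = -0.0847.
        Two-sided p = 2*Phi(z) = 0.932526.
Step 6: alpha = 0.1. fail to reject H0.

W+ = 13.5, W- = 14.5, W = min = 13.5, p = 0.932526, fail to reject H0.


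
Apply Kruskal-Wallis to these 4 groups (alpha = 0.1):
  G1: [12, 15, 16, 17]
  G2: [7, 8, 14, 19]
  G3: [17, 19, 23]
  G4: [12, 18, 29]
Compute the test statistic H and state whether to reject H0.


Step 1: Combine all N = 14 observations and assign midranks.
sorted (value, group, rank): (7,G2,1), (8,G2,2), (12,G1,3.5), (12,G4,3.5), (14,G2,5), (15,G1,6), (16,G1,7), (17,G1,8.5), (17,G3,8.5), (18,G4,10), (19,G2,11.5), (19,G3,11.5), (23,G3,13), (29,G4,14)
Step 2: Sum ranks within each group.
R_1 = 25 (n_1 = 4)
R_2 = 19.5 (n_2 = 4)
R_3 = 33 (n_3 = 3)
R_4 = 27.5 (n_4 = 3)
Step 3: H = 12/(N(N+1)) * sum(R_i^2/n_i) - 3(N+1)
     = 12/(14*15) * (25^2/4 + 19.5^2/4 + 33^2/3 + 27.5^2/3) - 3*15
     = 0.057143 * 866.396 - 45
     = 4.508333.
Step 4: Ties present; correction factor C = 1 - 18/(14^3 - 14) = 0.993407. Corrected H = 4.508333 / 0.993407 = 4.538256.
Step 5: Under H0, H ~ chi^2(3); p-value = 0.208903.
Step 6: alpha = 0.1. fail to reject H0.

H = 4.5383, df = 3, p = 0.208903, fail to reject H0.


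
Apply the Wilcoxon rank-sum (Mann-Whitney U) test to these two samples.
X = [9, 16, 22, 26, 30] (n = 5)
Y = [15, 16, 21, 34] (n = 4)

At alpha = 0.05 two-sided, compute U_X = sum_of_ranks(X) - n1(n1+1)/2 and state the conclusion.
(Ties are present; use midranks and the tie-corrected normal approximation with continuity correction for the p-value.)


Step 1: Combine and sort all 9 observations; assign midranks.
sorted (value, group): (9,X), (15,Y), (16,X), (16,Y), (21,Y), (22,X), (26,X), (30,X), (34,Y)
ranks: 9->1, 15->2, 16->3.5, 16->3.5, 21->5, 22->6, 26->7, 30->8, 34->9
Step 2: Rank sum for X: R1 = 1 + 3.5 + 6 + 7 + 8 = 25.5.
Step 3: U_X = R1 - n1(n1+1)/2 = 25.5 - 5*6/2 = 25.5 - 15 = 10.5.
       U_Y = n1*n2 - U_X = 20 - 10.5 = 9.5.
Step 4: Ties are present, so use the tie-corrected normal approximation (with continuity correction) for the p-value.
Step 5: p-value = 1.000000; compare to alpha = 0.05. fail to reject H0.

U_X = 10.5, p = 1.000000, fail to reject H0 at alpha = 0.05.


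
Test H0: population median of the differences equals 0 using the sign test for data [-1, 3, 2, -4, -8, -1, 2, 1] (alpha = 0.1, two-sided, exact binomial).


Step 1: Discard zero differences. Original n = 8; n_eff = number of nonzero differences = 8.
Nonzero differences (with sign): -1, +3, +2, -4, -8, -1, +2, +1
Step 2: Count signs: positive = 4, negative = 4.
Step 3: Under H0: P(positive) = 0.5, so the number of positives S ~ Bin(8, 0.5).
Step 4: Two-sided exact p-value = sum of Bin(8,0.5) probabilities at or below the observed probability = 1.000000.
Step 5: alpha = 0.1. fail to reject H0.

n_eff = 8, pos = 4, neg = 4, p = 1.000000, fail to reject H0.


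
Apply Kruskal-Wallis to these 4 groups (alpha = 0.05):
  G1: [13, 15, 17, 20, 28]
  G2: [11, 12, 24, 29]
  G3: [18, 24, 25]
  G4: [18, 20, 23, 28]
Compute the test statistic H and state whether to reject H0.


Step 1: Combine all N = 16 observations and assign midranks.
sorted (value, group, rank): (11,G2,1), (12,G2,2), (13,G1,3), (15,G1,4), (17,G1,5), (18,G3,6.5), (18,G4,6.5), (20,G1,8.5), (20,G4,8.5), (23,G4,10), (24,G2,11.5), (24,G3,11.5), (25,G3,13), (28,G1,14.5), (28,G4,14.5), (29,G2,16)
Step 2: Sum ranks within each group.
R_1 = 35 (n_1 = 5)
R_2 = 30.5 (n_2 = 4)
R_3 = 31 (n_3 = 3)
R_4 = 39.5 (n_4 = 4)
Step 3: H = 12/(N(N+1)) * sum(R_i^2/n_i) - 3(N+1)
     = 12/(16*17) * (35^2/5 + 30.5^2/4 + 31^2/3 + 39.5^2/4) - 3*17
     = 0.044118 * 1187.96 - 51
     = 1.409926.
Step 4: Ties present; correction factor C = 1 - 24/(16^3 - 16) = 0.994118. Corrected H = 1.409926 / 0.994118 = 1.418269.
Step 5: Under H0, H ~ chi^2(3); p-value = 0.701258.
Step 6: alpha = 0.05. fail to reject H0.

H = 1.4183, df = 3, p = 0.701258, fail to reject H0.


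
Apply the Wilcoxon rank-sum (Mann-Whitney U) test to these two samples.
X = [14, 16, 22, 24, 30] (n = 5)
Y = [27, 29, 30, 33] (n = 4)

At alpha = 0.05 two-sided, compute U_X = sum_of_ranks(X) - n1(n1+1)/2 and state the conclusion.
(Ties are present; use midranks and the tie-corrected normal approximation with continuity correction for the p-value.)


Step 1: Combine and sort all 9 observations; assign midranks.
sorted (value, group): (14,X), (16,X), (22,X), (24,X), (27,Y), (29,Y), (30,X), (30,Y), (33,Y)
ranks: 14->1, 16->2, 22->3, 24->4, 27->5, 29->6, 30->7.5, 30->7.5, 33->9
Step 2: Rank sum for X: R1 = 1 + 2 + 3 + 4 + 7.5 = 17.5.
Step 3: U_X = R1 - n1(n1+1)/2 = 17.5 - 5*6/2 = 17.5 - 15 = 2.5.
       U_Y = n1*n2 - U_X = 20 - 2.5 = 17.5.
Step 4: Ties are present, so use the tie-corrected normal approximation (with continuity correction) for the p-value.
Step 5: p-value = 0.085100; compare to alpha = 0.05. fail to reject H0.

U_X = 2.5, p = 0.085100, fail to reject H0 at alpha = 0.05.


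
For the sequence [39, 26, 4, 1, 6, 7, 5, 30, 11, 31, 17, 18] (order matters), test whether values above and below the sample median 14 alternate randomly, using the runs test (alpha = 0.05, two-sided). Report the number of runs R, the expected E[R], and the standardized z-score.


Step 1: Compute median = 14; label A = above, B = below.
Labels in order: AABBBBBABAAA  (n_A = 6, n_B = 6)
Step 2: Count runs R = 5.
Step 3: Under H0 (random ordering), E[R] = 2*n_A*n_B/(n_A+n_B) + 1 = 2*6*6/12 + 1 = 7.0000.
        Var[R] = 2*n_A*n_B*(2*n_A*n_B - n_A - n_B) / ((n_A+n_B)^2 * (n_A+n_B-1)) = 4320/1584 = 2.7273.
        SD[R] = 1.6514.
Step 4: Continuity-corrected z = (R + 0.5 - E[R]) / SD[R] = (5 + 0.5 - 7.0000) / 1.6514 = -0.9083.
Step 5: Two-sided p-value via normal approximation = 2*(1 - Phi(|z|)) = 0.363722.
Step 6: alpha = 0.05. fail to reject H0.

R = 5, z = -0.9083, p = 0.363722, fail to reject H0.


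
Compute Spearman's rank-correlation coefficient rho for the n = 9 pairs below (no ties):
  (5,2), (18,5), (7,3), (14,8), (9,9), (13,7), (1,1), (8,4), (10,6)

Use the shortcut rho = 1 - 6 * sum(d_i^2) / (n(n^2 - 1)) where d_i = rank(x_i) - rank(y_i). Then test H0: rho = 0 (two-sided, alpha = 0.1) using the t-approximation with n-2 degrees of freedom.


Step 1: Rank x and y separately (midranks; no ties here).
rank(x): 5->2, 18->9, 7->3, 14->8, 9->5, 13->7, 1->1, 8->4, 10->6
rank(y): 2->2, 5->5, 3->3, 8->8, 9->9, 7->7, 1->1, 4->4, 6->6
Step 2: d_i = R_x(i) - R_y(i); compute d_i^2.
  (2-2)^2=0, (9-5)^2=16, (3-3)^2=0, (8-8)^2=0, (5-9)^2=16, (7-7)^2=0, (1-1)^2=0, (4-4)^2=0, (6-6)^2=0
sum(d^2) = 32.
Step 3: rho = 1 - 6*32 / (9*(9^2 - 1)) = 1 - 192/720 = 0.733333.
Step 4: Under H0, t = rho * sqrt((n-2)/(1-rho^2)) = 2.8538 ~ t(7).
Step 5: Two-sided p-value from the t-distribution with 7 df = 0.024554.
Step 6: alpha = 0.1. reject H0.

rho = 0.7333, p = 0.024554, reject H0 at alpha = 0.1.


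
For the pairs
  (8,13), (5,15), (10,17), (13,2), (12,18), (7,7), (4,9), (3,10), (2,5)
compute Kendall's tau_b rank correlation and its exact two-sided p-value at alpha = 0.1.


Step 1: Enumerate the 36 unordered pairs (i,j) with i<j and classify each by sign(x_j-x_i) * sign(y_j-y_i).
  (1,2):dx=-3,dy=+2->D; (1,3):dx=+2,dy=+4->C; (1,4):dx=+5,dy=-11->D; (1,5):dx=+4,dy=+5->C
  (1,6):dx=-1,dy=-6->C; (1,7):dx=-4,dy=-4->C; (1,8):dx=-5,dy=-3->C; (1,9):dx=-6,dy=-8->C
  (2,3):dx=+5,dy=+2->C; (2,4):dx=+8,dy=-13->D; (2,5):dx=+7,dy=+3->C; (2,6):dx=+2,dy=-8->D
  (2,7):dx=-1,dy=-6->C; (2,8):dx=-2,dy=-5->C; (2,9):dx=-3,dy=-10->C; (3,4):dx=+3,dy=-15->D
  (3,5):dx=+2,dy=+1->C; (3,6):dx=-3,dy=-10->C; (3,7):dx=-6,dy=-8->C; (3,8):dx=-7,dy=-7->C
  (3,9):dx=-8,dy=-12->C; (4,5):dx=-1,dy=+16->D; (4,6):dx=-6,dy=+5->D; (4,7):dx=-9,dy=+7->D
  (4,8):dx=-10,dy=+8->D; (4,9):dx=-11,dy=+3->D; (5,6):dx=-5,dy=-11->C; (5,7):dx=-8,dy=-9->C
  (5,8):dx=-9,dy=-8->C; (5,9):dx=-10,dy=-13->C; (6,7):dx=-3,dy=+2->D; (6,8):dx=-4,dy=+3->D
  (6,9):dx=-5,dy=-2->C; (7,8):dx=-1,dy=+1->D; (7,9):dx=-2,dy=-4->C; (8,9):dx=-1,dy=-5->C
Step 2: C = 23, D = 13, total pairs = 36.
Step 3: tau = (C - D)/(n(n-1)/2) = (23 - 13)/36 = 0.277778.
Step 4: Exact two-sided p-value (enumerate n! = 362880 permutations of y under H0): p = 0.358488.
Step 5: alpha = 0.1. fail to reject H0.

tau_b = 0.2778 (C=23, D=13), p = 0.358488, fail to reject H0.


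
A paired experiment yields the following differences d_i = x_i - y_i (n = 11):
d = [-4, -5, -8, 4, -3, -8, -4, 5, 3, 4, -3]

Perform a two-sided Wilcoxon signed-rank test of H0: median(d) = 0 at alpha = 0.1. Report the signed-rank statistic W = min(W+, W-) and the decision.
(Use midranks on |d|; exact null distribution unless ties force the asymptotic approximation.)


Step 1: Drop any zero differences (none here) and take |d_i|.
|d| = [4, 5, 8, 4, 3, 8, 4, 5, 3, 4, 3]
Step 2: Midrank |d_i| (ties get averaged ranks).
ranks: |4|->5.5, |5|->8.5, |8|->10.5, |4|->5.5, |3|->2, |8|->10.5, |4|->5.5, |5|->8.5, |3|->2, |4|->5.5, |3|->2
Step 3: Attach original signs; sum ranks with positive sign and with negative sign.
W+ = 5.5 + 8.5 + 2 + 5.5 = 21.5
W- = 5.5 + 8.5 + 10.5 + 2 + 10.5 + 5.5 + 2 = 44.5
(Check: W+ + W- = 66 should equal n(n+1)/2 = 66.)
Step 4: Test statistic W = min(W+, W-) = 21.5.
Step 5: Ties in |d|, so use the tie-corrected normal approximation.
        E[W] = n(n+1)/4 = 11*12/4 = 33.
        Tie groups: |d|=3 (t=3), |d|=4 (t=4), |d|=5 (t=2), |d|=8 (t=2); sum(t^3 - t) = 96.
        Var[W] = n(n+1)(2n+1)/24 - sum(t^3-t)/48 = 3036/24 - 96/48 = 124.5.
        z = (W - E[W]) / sqrt(Var[W]) = (21.5 - 33) / 11.1580 = -1.0307.
        Two-sided p = 2*Phi(z) = 0.302703.
Step 6: alpha = 0.1. fail to reject H0.

W+ = 21.5, W- = 44.5, W = min = 21.5, p = 0.302703, fail to reject H0.


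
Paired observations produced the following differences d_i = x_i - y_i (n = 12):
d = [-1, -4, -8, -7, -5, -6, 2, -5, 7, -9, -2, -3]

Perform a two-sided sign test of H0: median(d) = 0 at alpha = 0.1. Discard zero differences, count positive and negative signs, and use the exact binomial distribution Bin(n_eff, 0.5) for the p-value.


Step 1: Discard zero differences. Original n = 12; n_eff = number of nonzero differences = 12.
Nonzero differences (with sign): -1, -4, -8, -7, -5, -6, +2, -5, +7, -9, -2, -3
Step 2: Count signs: positive = 2, negative = 10.
Step 3: Under H0: P(positive) = 0.5, so the number of positives S ~ Bin(12, 0.5).
Step 4: Two-sided exact p-value = sum of Bin(12,0.5) probabilities at or below the observed probability = 0.038574.
Step 5: alpha = 0.1. reject H0.

n_eff = 12, pos = 2, neg = 10, p = 0.038574, reject H0.


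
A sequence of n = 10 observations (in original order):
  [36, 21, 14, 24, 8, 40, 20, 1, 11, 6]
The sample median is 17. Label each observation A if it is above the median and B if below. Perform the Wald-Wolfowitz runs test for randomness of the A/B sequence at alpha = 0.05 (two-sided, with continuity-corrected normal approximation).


Step 1: Compute median = 17; label A = above, B = below.
Labels in order: AABABAABBB  (n_A = 5, n_B = 5)
Step 2: Count runs R = 6.
Step 3: Under H0 (random ordering), E[R] = 2*n_A*n_B/(n_A+n_B) + 1 = 2*5*5/10 + 1 = 6.0000.
        Var[R] = 2*n_A*n_B*(2*n_A*n_B - n_A - n_B) / ((n_A+n_B)^2 * (n_A+n_B-1)) = 2000/900 = 2.2222.
        SD[R] = 1.4907.
Step 4: R = E[R], so z = 0 with no continuity correction.
Step 5: Two-sided p-value via normal approximation = 2*(1 - Phi(|z|)) = 1.000000.
Step 6: alpha = 0.05. fail to reject H0.

R = 6, z = 0.0000, p = 1.000000, fail to reject H0.


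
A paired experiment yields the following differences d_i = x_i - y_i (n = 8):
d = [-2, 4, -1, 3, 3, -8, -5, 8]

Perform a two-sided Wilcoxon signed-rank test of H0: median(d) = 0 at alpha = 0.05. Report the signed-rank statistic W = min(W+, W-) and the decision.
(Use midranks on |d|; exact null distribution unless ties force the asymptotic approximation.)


Step 1: Drop any zero differences (none here) and take |d_i|.
|d| = [2, 4, 1, 3, 3, 8, 5, 8]
Step 2: Midrank |d_i| (ties get averaged ranks).
ranks: |2|->2, |4|->5, |1|->1, |3|->3.5, |3|->3.5, |8|->7.5, |5|->6, |8|->7.5
Step 3: Attach original signs; sum ranks with positive sign and with negative sign.
W+ = 5 + 3.5 + 3.5 + 7.5 = 19.5
W- = 2 + 1 + 7.5 + 6 = 16.5
(Check: W+ + W- = 36 should equal n(n+1)/2 = 36.)
Step 4: Test statistic W = min(W+, W-) = 16.5.
Step 5: Ties in |d|, so use the tie-corrected normal approximation.
        E[W] = n(n+1)/4 = 8*9/4 = 18.
        Tie groups: |d|=3 (t=2), |d|=8 (t=2); sum(t^3 - t) = 12.
        Var[W] = n(n+1)(2n+1)/24 - sum(t^3-t)/48 = 1224/24 - 12/48 = 50.75.
        z = (W - E[W]) / sqrt(Var[W]) = (16.5 - 18) / 7.1239 = -0.2106.
        Two-sided p = 2*Phi(z) = 0.833232.
Step 6: alpha = 0.05. fail to reject H0.

W+ = 19.5, W- = 16.5, W = min = 16.5, p = 0.833232, fail to reject H0.


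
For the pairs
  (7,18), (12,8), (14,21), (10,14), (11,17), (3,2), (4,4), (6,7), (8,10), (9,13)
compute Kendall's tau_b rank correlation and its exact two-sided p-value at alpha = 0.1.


Step 1: Enumerate the 45 unordered pairs (i,j) with i<j and classify each by sign(x_j-x_i) * sign(y_j-y_i).
  (1,2):dx=+5,dy=-10->D; (1,3):dx=+7,dy=+3->C; (1,4):dx=+3,dy=-4->D; (1,5):dx=+4,dy=-1->D
  (1,6):dx=-4,dy=-16->C; (1,7):dx=-3,dy=-14->C; (1,8):dx=-1,dy=-11->C; (1,9):dx=+1,dy=-8->D
  (1,10):dx=+2,dy=-5->D; (2,3):dx=+2,dy=+13->C; (2,4):dx=-2,dy=+6->D; (2,5):dx=-1,dy=+9->D
  (2,6):dx=-9,dy=-6->C; (2,7):dx=-8,dy=-4->C; (2,8):dx=-6,dy=-1->C; (2,9):dx=-4,dy=+2->D
  (2,10):dx=-3,dy=+5->D; (3,4):dx=-4,dy=-7->C; (3,5):dx=-3,dy=-4->C; (3,6):dx=-11,dy=-19->C
  (3,7):dx=-10,dy=-17->C; (3,8):dx=-8,dy=-14->C; (3,9):dx=-6,dy=-11->C; (3,10):dx=-5,dy=-8->C
  (4,5):dx=+1,dy=+3->C; (4,6):dx=-7,dy=-12->C; (4,7):dx=-6,dy=-10->C; (4,8):dx=-4,dy=-7->C
  (4,9):dx=-2,dy=-4->C; (4,10):dx=-1,dy=-1->C; (5,6):dx=-8,dy=-15->C; (5,7):dx=-7,dy=-13->C
  (5,8):dx=-5,dy=-10->C; (5,9):dx=-3,dy=-7->C; (5,10):dx=-2,dy=-4->C; (6,7):dx=+1,dy=+2->C
  (6,8):dx=+3,dy=+5->C; (6,9):dx=+5,dy=+8->C; (6,10):dx=+6,dy=+11->C; (7,8):dx=+2,dy=+3->C
  (7,9):dx=+4,dy=+6->C; (7,10):dx=+5,dy=+9->C; (8,9):dx=+2,dy=+3->C; (8,10):dx=+3,dy=+6->C
  (9,10):dx=+1,dy=+3->C
Step 2: C = 36, D = 9, total pairs = 45.
Step 3: tau = (C - D)/(n(n-1)/2) = (36 - 9)/45 = 0.600000.
Step 4: Exact two-sided p-value (enumerate n! = 3628800 permutations of y under H0): p = 0.016666.
Step 5: alpha = 0.1. reject H0.

tau_b = 0.6000 (C=36, D=9), p = 0.016666, reject H0.


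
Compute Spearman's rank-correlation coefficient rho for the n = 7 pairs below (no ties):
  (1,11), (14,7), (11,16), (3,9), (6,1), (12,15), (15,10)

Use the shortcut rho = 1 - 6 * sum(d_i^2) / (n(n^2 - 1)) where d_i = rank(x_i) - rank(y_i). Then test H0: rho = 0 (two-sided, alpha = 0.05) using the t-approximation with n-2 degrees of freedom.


Step 1: Rank x and y separately (midranks; no ties here).
rank(x): 1->1, 14->6, 11->4, 3->2, 6->3, 12->5, 15->7
rank(y): 11->5, 7->2, 16->7, 9->3, 1->1, 15->6, 10->4
Step 2: d_i = R_x(i) - R_y(i); compute d_i^2.
  (1-5)^2=16, (6-2)^2=16, (4-7)^2=9, (2-3)^2=1, (3-1)^2=4, (5-6)^2=1, (7-4)^2=9
sum(d^2) = 56.
Step 3: rho = 1 - 6*56 / (7*(7^2 - 1)) = 1 - 336/336 = 0.000000.
Step 4: Under H0, t = rho * sqrt((n-2)/(1-rho^2)) = 0.0000 ~ t(5).
Step 5: Two-sided p-value from the t-distribution with 5 df = 1.000000.
Step 6: alpha = 0.05. fail to reject H0.

rho = 0.0000, p = 1.000000, fail to reject H0 at alpha = 0.05.


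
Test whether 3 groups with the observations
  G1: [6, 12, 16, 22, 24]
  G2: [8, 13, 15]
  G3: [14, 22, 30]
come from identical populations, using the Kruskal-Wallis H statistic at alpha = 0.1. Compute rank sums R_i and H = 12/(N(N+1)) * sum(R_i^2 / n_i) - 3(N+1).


Step 1: Combine all N = 11 observations and assign midranks.
sorted (value, group, rank): (6,G1,1), (8,G2,2), (12,G1,3), (13,G2,4), (14,G3,5), (15,G2,6), (16,G1,7), (22,G1,8.5), (22,G3,8.5), (24,G1,10), (30,G3,11)
Step 2: Sum ranks within each group.
R_1 = 29.5 (n_1 = 5)
R_2 = 12 (n_2 = 3)
R_3 = 24.5 (n_3 = 3)
Step 3: H = 12/(N(N+1)) * sum(R_i^2/n_i) - 3(N+1)
     = 12/(11*12) * (29.5^2/5 + 12^2/3 + 24.5^2/3) - 3*12
     = 0.090909 * 422.133 - 36
     = 2.375758.
Step 4: Ties present; correction factor C = 1 - 6/(11^3 - 11) = 0.995455. Corrected H = 2.375758 / 0.995455 = 2.386606.
Step 5: Under H0, H ~ chi^2(2); p-value = 0.303218.
Step 6: alpha = 0.1. fail to reject H0.

H = 2.3866, df = 2, p = 0.303218, fail to reject H0.


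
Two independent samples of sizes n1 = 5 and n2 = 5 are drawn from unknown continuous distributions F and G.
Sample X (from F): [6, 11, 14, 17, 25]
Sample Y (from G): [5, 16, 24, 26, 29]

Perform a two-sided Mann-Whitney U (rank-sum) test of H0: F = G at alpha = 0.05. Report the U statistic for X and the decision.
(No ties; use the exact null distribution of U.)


Step 1: Combine and sort all 10 observations; assign midranks.
sorted (value, group): (5,Y), (6,X), (11,X), (14,X), (16,Y), (17,X), (24,Y), (25,X), (26,Y), (29,Y)
ranks: 5->1, 6->2, 11->3, 14->4, 16->5, 17->6, 24->7, 25->8, 26->9, 29->10
Step 2: Rank sum for X: R1 = 2 + 3 + 4 + 6 + 8 = 23.
Step 3: U_X = R1 - n1(n1+1)/2 = 23 - 5*6/2 = 23 - 15 = 8.
       U_Y = n1*n2 - U_X = 25 - 8 = 17.
Step 4: No ties, so the exact null distribution of U (based on enumerating the C(10,5) = 252 equally likely rank assignments) gives the two-sided p-value.
Step 5: p-value = 0.420635; compare to alpha = 0.05. fail to reject H0.

U_X = 8, p = 0.420635, fail to reject H0 at alpha = 0.05.


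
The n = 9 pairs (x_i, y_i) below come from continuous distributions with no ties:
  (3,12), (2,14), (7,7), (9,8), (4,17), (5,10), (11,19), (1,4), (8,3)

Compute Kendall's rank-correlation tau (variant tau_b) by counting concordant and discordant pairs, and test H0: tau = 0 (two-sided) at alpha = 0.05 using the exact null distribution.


Step 1: Enumerate the 36 unordered pairs (i,j) with i<j and classify each by sign(x_j-x_i) * sign(y_j-y_i).
  (1,2):dx=-1,dy=+2->D; (1,3):dx=+4,dy=-5->D; (1,4):dx=+6,dy=-4->D; (1,5):dx=+1,dy=+5->C
  (1,6):dx=+2,dy=-2->D; (1,7):dx=+8,dy=+7->C; (1,8):dx=-2,dy=-8->C; (1,9):dx=+5,dy=-9->D
  (2,3):dx=+5,dy=-7->D; (2,4):dx=+7,dy=-6->D; (2,5):dx=+2,dy=+3->C; (2,6):dx=+3,dy=-4->D
  (2,7):dx=+9,dy=+5->C; (2,8):dx=-1,dy=-10->C; (2,9):dx=+6,dy=-11->D; (3,4):dx=+2,dy=+1->C
  (3,5):dx=-3,dy=+10->D; (3,6):dx=-2,dy=+3->D; (3,7):dx=+4,dy=+12->C; (3,8):dx=-6,dy=-3->C
  (3,9):dx=+1,dy=-4->D; (4,5):dx=-5,dy=+9->D; (4,6):dx=-4,dy=+2->D; (4,7):dx=+2,dy=+11->C
  (4,8):dx=-8,dy=-4->C; (4,9):dx=-1,dy=-5->C; (5,6):dx=+1,dy=-7->D; (5,7):dx=+7,dy=+2->C
  (5,8):dx=-3,dy=-13->C; (5,9):dx=+4,dy=-14->D; (6,7):dx=+6,dy=+9->C; (6,8):dx=-4,dy=-6->C
  (6,9):dx=+3,dy=-7->D; (7,8):dx=-10,dy=-15->C; (7,9):dx=-3,dy=-16->C; (8,9):dx=+7,dy=-1->D
Step 2: C = 18, D = 18, total pairs = 36.
Step 3: tau = (C - D)/(n(n-1)/2) = (18 - 18)/36 = 0.000000.
Step 4: Exact two-sided p-value (enumerate n! = 362880 permutations of y under H0): p = 1.000000.
Step 5: alpha = 0.05. fail to reject H0.

tau_b = 0.0000 (C=18, D=18), p = 1.000000, fail to reject H0.


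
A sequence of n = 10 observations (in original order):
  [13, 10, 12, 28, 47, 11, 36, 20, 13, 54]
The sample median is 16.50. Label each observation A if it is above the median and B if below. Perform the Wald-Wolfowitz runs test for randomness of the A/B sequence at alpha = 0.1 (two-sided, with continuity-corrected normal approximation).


Step 1: Compute median = 16.50; label A = above, B = below.
Labels in order: BBBAABAABA  (n_A = 5, n_B = 5)
Step 2: Count runs R = 6.
Step 3: Under H0 (random ordering), E[R] = 2*n_A*n_B/(n_A+n_B) + 1 = 2*5*5/10 + 1 = 6.0000.
        Var[R] = 2*n_A*n_B*(2*n_A*n_B - n_A - n_B) / ((n_A+n_B)^2 * (n_A+n_B-1)) = 2000/900 = 2.2222.
        SD[R] = 1.4907.
Step 4: R = E[R], so z = 0 with no continuity correction.
Step 5: Two-sided p-value via normal approximation = 2*(1 - Phi(|z|)) = 1.000000.
Step 6: alpha = 0.1. fail to reject H0.

R = 6, z = 0.0000, p = 1.000000, fail to reject H0.
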